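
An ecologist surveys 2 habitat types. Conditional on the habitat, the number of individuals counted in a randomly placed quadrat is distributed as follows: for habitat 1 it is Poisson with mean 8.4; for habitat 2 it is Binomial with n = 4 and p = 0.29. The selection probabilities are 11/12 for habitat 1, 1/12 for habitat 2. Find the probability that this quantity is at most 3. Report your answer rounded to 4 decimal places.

Conditional on each habitat, P(X ≤ 3): 1: 0.0322604; 2: 0.992927.
By total probability, P(X ≤ 3) = 0.916667·0.0322604 + 0.0833333·0.992927 = 0.112316.

0.1123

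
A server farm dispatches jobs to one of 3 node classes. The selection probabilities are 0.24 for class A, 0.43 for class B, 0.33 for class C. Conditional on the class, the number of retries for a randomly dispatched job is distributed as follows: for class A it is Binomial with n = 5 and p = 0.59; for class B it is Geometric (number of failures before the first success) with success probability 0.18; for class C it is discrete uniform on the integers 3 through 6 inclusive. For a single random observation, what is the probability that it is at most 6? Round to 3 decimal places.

Conditional on each class, P(X ≤ 6): A: 1; B: 0.750715; C: 1.
By total probability, P(X ≤ 6) = 0.24·1 + 0.43·0.750715 + 0.33·1 = 0.892807.

0.893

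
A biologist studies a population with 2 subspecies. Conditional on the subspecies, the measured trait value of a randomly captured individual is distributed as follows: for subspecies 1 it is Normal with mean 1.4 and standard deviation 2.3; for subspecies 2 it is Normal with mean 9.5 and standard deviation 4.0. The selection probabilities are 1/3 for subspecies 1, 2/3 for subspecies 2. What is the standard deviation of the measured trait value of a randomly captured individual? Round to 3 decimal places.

Per component, 1: μ=1.4, E[X²]=7.25; 2: μ=9.5, E[X²]=106.25.
E[X] = 0.333333·1.4 + 0.666667·9.5 = 6.8.
E[X²] = 0.333333·7.25 + 0.666667·106.25 = 73.25.
Var(X) = E[X²] − (E[X])² = 73.25 − 46.24 = 27.01.
SD(X) = √27.01 = 5.19711.

5.197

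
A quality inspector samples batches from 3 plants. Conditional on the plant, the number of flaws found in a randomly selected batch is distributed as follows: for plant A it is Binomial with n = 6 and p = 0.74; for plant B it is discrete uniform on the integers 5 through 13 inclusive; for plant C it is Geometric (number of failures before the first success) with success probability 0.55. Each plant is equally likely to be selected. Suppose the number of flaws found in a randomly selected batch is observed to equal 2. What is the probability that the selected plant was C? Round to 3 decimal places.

Likelihoods P(X=2 | ·): A: 0.037536; B: 0; C: 0.111375.
Posterior ∝ prior × likelihood. Numerator for C: 0.333333·0.111375 = 0.037125.
Normalizing constant: 0.333333·0.037536 + 0.333333·0 + 0.333333·0.111375 = 0.049637.
P(C | observation) = 0.037125 / 0.049637 = 0.74793.

0.748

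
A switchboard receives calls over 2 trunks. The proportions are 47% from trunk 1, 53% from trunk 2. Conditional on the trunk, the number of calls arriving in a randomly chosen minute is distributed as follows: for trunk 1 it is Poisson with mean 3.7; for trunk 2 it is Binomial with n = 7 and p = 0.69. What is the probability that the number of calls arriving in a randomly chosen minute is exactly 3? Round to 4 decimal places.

Conditional on each trunk, P(X = 3): 1: 0.20872; 2: 0.106185.
By total probability, P(X = 3) = 0.47·0.20872 + 0.53·0.106185 = 0.154376.

0.1544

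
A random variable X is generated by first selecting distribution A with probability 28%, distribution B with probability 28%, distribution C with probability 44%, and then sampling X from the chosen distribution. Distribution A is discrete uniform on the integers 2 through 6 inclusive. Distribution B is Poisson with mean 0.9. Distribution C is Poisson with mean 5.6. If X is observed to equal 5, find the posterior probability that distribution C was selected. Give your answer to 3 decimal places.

0.569

Likelihoods P(X=5 | ·): A: 0.2; B: 0.00200063; C: 0.169711.
Posterior ∝ prior × likelihood. Numerator for C: 0.44·0.169711 = 0.0746728.
Normalizing constant: 0.28·0.2 + 0.28·0.00200063 + 0.44·0.169711 = 0.131233.
P(C | observation) = 0.0746728 / 0.131233 = 0.569009.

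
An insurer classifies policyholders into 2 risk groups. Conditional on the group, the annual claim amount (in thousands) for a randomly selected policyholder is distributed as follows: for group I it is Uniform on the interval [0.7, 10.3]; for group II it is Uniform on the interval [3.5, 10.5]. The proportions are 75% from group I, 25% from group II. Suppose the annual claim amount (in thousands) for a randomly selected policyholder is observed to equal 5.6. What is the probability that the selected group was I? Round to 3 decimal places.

Likelihoods f(5.6 | ·): I: 0.104167; II: 0.142857.
Posterior ∝ prior × likelihood. Numerator for I: 0.75·0.104167 = 0.078125.
Normalizing constant: 0.75·0.104167 + 0.25·0.142857 = 0.113839.
P(I | observation) = 0.078125 / 0.113839 = 0.686275.

0.686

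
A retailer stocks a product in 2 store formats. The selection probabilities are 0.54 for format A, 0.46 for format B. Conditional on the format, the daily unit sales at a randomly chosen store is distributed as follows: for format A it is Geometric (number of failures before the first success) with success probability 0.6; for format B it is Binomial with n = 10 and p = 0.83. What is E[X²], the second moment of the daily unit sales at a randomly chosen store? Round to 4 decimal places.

For each component E[X²] = Var + (mean)², giving A: 1.55556; B: 70.301.
Overall E[X²] = 0.54·1.55556 + 0.46·70.301 = 33.1785.

33.1785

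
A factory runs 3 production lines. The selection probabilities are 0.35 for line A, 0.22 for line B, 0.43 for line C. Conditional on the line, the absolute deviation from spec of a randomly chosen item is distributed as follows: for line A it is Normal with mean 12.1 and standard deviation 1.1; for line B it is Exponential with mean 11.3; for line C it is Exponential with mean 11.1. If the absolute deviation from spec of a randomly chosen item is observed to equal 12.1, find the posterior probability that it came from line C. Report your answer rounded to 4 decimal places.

Likelihoods f(12.1 | ·): A: 0.362675; B: 0.0303306; C: 0.030287.
Posterior ∝ prior × likelihood. Numerator for C: 0.43·0.030287 = 0.0130234.
Normalizing constant: 0.35·0.362675 + 0.22·0.0303306 + 0.43·0.030287 = 0.146632.
P(C | observation) = 0.0130234 / 0.146632 = 0.0888169.

0.0888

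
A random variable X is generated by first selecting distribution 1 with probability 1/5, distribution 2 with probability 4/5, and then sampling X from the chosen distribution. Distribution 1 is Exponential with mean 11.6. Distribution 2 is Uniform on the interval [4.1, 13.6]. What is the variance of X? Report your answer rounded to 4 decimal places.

34.1387

Per component, 1: μ=11.6, E[X²]=269.12; 2: μ=8.85, E[X²]=85.8433.
E[X] = 0.2·11.6 + 0.8·8.85 = 9.4.
E[X²] = 0.2·269.12 + 0.8·85.8433 = 122.499.
Var(X) = E[X²] − (E[X])² = 122.499 − 88.36 = 34.1387.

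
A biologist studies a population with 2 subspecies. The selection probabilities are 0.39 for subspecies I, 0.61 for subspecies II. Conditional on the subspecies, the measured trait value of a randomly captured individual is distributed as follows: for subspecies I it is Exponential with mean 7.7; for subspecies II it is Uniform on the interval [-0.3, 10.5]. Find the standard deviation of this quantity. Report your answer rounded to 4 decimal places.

Per component, I: μ=7.7, E[X²]=118.58; II: μ=5.1, E[X²]=35.73.
E[X] = 0.39·7.7 + 0.61·5.1 = 6.114.
E[X²] = 0.39·118.58 + 0.61·35.73 = 68.0415.
Var(X) = E[X²] − (E[X])² = 68.0415 − 37.381 = 30.6605.
SD(X) = √30.6605 = 5.53719.

5.5372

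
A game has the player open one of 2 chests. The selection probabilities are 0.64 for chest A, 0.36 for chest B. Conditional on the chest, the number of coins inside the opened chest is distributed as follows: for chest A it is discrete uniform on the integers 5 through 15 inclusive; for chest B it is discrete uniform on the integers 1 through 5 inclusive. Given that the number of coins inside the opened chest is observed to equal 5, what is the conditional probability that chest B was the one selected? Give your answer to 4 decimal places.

0.5531

Likelihoods P(X=5 | ·): A: 0.0909091; B: 0.2.
Posterior ∝ prior × likelihood. Numerator for B: 0.36·0.2 = 0.072.
Normalizing constant: 0.64·0.0909091 + 0.36·0.2 = 0.130182.
P(B | observation) = 0.072 / 0.130182 = 0.553073.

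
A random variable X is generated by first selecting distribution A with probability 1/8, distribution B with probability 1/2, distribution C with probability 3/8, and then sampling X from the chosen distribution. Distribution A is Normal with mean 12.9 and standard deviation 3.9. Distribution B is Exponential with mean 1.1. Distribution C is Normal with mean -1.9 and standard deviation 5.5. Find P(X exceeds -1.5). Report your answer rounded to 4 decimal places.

Conditional on each component, P(X > -1.5): A: 0.999889; B: 1; C: 0.471012.
By total probability, P(X > -1.5) = 0.125·0.999889 + 0.5·1 + 0.375·0.471012 = 0.801615.

0.8016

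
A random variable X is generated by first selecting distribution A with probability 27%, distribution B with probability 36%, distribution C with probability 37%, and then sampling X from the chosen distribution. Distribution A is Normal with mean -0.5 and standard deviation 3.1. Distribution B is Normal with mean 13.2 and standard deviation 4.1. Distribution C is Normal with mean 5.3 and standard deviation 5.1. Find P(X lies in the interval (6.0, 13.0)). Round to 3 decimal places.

0.304

Conditional on each component, P(6.0 < X < 13.0): A: 0.0180001; B: 0.441011; C: 0.379868.
By total probability, P(6.0 < X < 13.0) = 0.27·0.0180001 + 0.36·0.441011 + 0.37·0.379868 = 0.304175.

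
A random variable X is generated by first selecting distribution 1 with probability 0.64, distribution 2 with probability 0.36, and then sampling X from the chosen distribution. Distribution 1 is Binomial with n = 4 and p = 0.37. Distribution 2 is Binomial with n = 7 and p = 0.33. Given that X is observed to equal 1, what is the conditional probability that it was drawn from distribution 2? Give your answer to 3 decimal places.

0.241

Likelihoods P(X=1 | ·): 1: 0.37007; 2: 0.208959.
Posterior ∝ prior × likelihood. Numerator for 2: 0.36·0.208959 = 0.0752252.
Normalizing constant: 0.64·0.37007 + 0.36·0.208959 = 0.31207.
P(2 | observation) = 0.0752252 / 0.31207 = 0.241053.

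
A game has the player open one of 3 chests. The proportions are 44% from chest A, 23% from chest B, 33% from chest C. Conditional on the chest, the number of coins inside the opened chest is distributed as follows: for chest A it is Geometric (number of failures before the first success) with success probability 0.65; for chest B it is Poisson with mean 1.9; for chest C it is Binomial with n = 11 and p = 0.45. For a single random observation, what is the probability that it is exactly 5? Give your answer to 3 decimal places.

Conditional on each chest, P(X = 5): A: 0.00341392; B: 0.0308622; C: 0.235983.
By total probability, P(X = 5) = 0.44·0.00341392 + 0.23·0.0308622 + 0.33·0.235983 = 0.0864748.

0.086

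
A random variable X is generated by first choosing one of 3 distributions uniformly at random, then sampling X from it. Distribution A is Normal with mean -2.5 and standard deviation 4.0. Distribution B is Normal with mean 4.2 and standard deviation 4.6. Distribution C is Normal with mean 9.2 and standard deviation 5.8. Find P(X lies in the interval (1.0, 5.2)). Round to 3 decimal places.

Conditional on each component, P(1.0 < X < 5.2): A: 0.163672; B: 0.342725; C: 0.166494.
By total probability, P(1.0 < X < 5.2) = 0.333333·0.163672 + 0.333333·0.342725 + 0.333333·0.166494 = 0.224297.

0.224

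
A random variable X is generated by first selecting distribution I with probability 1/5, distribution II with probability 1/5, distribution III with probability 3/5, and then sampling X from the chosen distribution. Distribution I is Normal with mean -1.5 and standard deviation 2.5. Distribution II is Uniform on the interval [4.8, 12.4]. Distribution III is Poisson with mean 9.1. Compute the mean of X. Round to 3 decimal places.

6.880

Component means — I: -1.5; II: 8.6; III: 9.1.
E[X] = 0.2·-1.5 + 0.2·8.6 + 0.6·9.1 = 6.88.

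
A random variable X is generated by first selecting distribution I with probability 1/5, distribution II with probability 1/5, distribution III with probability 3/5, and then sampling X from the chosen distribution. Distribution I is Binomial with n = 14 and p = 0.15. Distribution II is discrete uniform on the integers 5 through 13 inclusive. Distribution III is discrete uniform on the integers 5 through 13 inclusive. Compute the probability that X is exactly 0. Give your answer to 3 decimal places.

Conditional on each component, P(X = 0): I: 0.10277; II: 0; III: 0.
By total probability, P(X = 0) = 0.2·0.10277 + 0.2·0 + 0.6·0 = 0.0205539.

0.021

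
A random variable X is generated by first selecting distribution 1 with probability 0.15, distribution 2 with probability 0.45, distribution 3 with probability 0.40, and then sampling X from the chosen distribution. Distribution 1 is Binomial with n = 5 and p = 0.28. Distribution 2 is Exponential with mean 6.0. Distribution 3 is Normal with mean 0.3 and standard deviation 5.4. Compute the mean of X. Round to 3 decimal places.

3.030

Component means — 1: 1.4; 2: 6; 3: 0.3.
E[X] = 0.15·1.4 + 0.45·6 + 0.4·0.3 = 3.03.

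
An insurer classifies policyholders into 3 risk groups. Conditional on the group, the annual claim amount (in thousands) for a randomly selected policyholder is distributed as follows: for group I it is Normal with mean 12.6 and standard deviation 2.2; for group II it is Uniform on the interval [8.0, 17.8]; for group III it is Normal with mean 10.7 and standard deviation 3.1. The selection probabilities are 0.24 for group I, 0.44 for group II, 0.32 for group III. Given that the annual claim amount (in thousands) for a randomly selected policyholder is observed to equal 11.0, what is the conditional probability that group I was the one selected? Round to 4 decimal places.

Likelihoods f(11.0 | ·): I: 0.139198; II: 0.102041; III: 0.12809.
Posterior ∝ prior × likelihood. Numerator for I: 0.24·0.139198 = 0.0334075.
Normalizing constant: 0.24·0.139198 + 0.44·0.102041 + 0.32·0.12809 = 0.119294.
P(I | observation) = 0.0334075 / 0.119294 = 0.280043.

0.2800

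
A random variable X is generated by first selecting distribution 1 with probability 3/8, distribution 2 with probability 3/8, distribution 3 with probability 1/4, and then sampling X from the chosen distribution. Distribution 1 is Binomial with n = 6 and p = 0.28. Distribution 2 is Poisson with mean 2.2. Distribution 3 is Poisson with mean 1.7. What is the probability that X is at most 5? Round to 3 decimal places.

Conditional on each component, P(X ≤ 5): 1: 0.999518; 2: 0.97509; 3: 0.992001.
By total probability, P(X ≤ 5) = 0.375·0.999518 + 0.375·0.97509 + 0.25·0.992001 = 0.988478.

0.988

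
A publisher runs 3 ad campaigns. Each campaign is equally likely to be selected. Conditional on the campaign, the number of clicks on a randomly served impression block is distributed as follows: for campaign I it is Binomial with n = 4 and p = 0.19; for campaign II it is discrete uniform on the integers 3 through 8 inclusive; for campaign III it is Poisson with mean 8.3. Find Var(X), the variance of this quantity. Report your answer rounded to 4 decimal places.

13.6284

Per component, I: μ=0.76, E[X²]=1.1932; II: μ=5.5, E[X²]=33.1667; III: μ=8.3, E[X²]=77.19.
E[X] = 0.333333·0.76 + 0.333333·5.5 + 0.333333·8.3 = 4.85333.
E[X²] = 0.333333·1.1932 + 0.333333·33.1667 + 0.333333·77.19 = 37.1833.
Var(X) = E[X²] − (E[X])² = 37.1833 − 23.5548 = 13.6284.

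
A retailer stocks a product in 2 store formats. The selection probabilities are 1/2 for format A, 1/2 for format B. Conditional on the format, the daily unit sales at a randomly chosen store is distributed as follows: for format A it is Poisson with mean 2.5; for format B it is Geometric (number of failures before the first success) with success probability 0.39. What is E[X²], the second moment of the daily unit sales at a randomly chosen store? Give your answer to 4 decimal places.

For each component E[X²] = Var + (mean)², giving A: 8.75; B: 6.45694.
Overall E[X²] = 0.5·8.75 + 0.5·6.45694 = 7.60347.

7.6035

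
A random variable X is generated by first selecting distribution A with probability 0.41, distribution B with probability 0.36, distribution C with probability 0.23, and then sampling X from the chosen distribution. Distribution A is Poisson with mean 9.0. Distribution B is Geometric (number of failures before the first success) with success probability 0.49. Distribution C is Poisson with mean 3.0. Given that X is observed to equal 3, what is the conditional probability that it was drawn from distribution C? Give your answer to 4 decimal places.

Likelihoods P(X=3 | ·): A: 0.0149943; B: 0.064999; C: 0.224042.
Posterior ∝ prior × likelihood. Numerator for C: 0.23·0.224042 = 0.0515296.
Normalizing constant: 0.41·0.0149943 + 0.36·0.064999 + 0.23·0.224042 = 0.0810769.
P(C | observation) = 0.0515296 / 0.0810769 = 0.635565.

0.6356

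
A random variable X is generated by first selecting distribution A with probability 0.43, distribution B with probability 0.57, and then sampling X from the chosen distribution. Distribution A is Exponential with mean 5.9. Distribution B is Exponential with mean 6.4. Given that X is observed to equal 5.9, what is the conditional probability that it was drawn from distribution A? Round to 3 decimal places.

Likelihoods f(5.9 | ·): A: 0.0623524; B: 0.062152.
Posterior ∝ prior × likelihood. Numerator for A: 0.43·0.0623524 = 0.0268116.
Normalizing constant: 0.43·0.0623524 + 0.57·0.062152 = 0.0622382.
P(A | observation) = 0.0268116 / 0.0622382 = 0.43079.

0.431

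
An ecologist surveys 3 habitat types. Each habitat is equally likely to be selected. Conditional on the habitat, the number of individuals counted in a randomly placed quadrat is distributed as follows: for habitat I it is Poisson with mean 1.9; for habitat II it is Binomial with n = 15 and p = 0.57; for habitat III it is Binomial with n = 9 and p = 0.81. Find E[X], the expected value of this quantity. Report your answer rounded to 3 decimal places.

5.913

Component means — I: 1.9; II: 8.55; III: 7.29.
E[X] = 0.333333·1.9 + 0.333333·8.55 + 0.333333·7.29 = 5.91333.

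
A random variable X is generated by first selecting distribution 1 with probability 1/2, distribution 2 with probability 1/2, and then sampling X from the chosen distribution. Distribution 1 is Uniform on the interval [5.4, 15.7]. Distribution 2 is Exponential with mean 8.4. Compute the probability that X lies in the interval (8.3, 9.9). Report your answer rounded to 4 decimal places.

Conditional on each component, P(8.3 < X < 9.9): 1: 0.15534; 2: 0.0645671.
By total probability, P(8.3 < X < 9.9) = 0.5·0.15534 + 0.5·0.0645671 = 0.109953.

0.1100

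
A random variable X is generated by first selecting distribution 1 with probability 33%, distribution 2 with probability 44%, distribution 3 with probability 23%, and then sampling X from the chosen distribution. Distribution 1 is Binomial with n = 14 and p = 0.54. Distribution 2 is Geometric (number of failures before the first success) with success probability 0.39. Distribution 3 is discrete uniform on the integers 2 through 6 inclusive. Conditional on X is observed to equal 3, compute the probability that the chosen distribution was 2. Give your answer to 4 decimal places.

0.4394

Likelihoods P(X=3 | ·): 1: 0.0111846; 2: 0.0885226; 3: 0.2.
Posterior ∝ prior × likelihood. Numerator for 2: 0.44·0.0885226 = 0.0389499.
Normalizing constant: 0.33·0.0111846 + 0.44·0.0885226 + 0.23·0.2 = 0.0886408.
P(2 | observation) = 0.0389499 / 0.0886408 = 0.439413.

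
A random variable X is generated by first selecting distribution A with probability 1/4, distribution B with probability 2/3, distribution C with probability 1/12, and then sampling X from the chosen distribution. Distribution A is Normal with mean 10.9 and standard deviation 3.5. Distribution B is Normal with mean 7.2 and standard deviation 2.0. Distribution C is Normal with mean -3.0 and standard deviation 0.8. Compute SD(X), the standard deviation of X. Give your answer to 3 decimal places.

4.227

Per component, A: μ=10.9, E[X²]=131.06; B: μ=7.2, E[X²]=55.84; C: μ=-3, E[X²]=9.64.
E[X] = 0.25·10.9 + 0.666667·7.2 + 0.0833333·-3 = 7.275.
E[X²] = 0.25·131.06 + 0.666667·55.84 + 0.0833333·9.64 = 70.795.
Var(X) = E[X²] − (E[X])² = 70.795 − 52.9256 = 17.8694.
SD(X) = √17.8694 = 4.22722.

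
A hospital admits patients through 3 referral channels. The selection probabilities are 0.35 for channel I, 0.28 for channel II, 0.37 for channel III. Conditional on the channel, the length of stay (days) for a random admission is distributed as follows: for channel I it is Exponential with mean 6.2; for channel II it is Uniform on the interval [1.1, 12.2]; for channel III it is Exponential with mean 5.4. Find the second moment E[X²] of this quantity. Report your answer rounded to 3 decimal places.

63.744

For each component E[X²] = Var + (mean)², giving I: 76.88; II: 54.49; III: 58.32.
Overall E[X²] = 0.35·76.88 + 0.28·54.49 + 0.37·58.32 = 63.7436.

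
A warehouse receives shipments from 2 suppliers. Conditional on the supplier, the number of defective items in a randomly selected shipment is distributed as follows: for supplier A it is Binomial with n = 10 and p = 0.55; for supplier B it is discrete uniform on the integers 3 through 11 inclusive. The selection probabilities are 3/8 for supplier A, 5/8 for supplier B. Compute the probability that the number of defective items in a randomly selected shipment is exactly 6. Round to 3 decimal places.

Conditional on each supplier, P(X = 6): A: 0.238367; B: 0.111111.
By total probability, P(X = 6) = 0.375·0.238367 + 0.625·0.111111 = 0.158832.

0.159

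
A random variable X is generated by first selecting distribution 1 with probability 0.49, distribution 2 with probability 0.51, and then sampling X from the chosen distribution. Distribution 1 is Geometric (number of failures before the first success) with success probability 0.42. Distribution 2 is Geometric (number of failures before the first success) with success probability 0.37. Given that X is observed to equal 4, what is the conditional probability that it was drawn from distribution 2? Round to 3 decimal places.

Likelihoods P(X=4 | ·): 1: 0.0475293; 2: 0.058286.
Posterior ∝ prior × likelihood. Numerator for 2: 0.51·0.058286 = 0.0297258.
Normalizing constant: 0.49·0.0475293 + 0.51·0.058286 = 0.0530152.
P(2 | observation) = 0.0297258 / 0.0530152 = 0.560704.

0.561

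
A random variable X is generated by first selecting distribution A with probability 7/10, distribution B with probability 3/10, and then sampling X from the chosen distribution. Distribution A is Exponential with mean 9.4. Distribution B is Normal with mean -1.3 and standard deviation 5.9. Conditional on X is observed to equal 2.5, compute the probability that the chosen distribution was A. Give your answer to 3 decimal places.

0.776

Likelihoods f(2.5 | ·): A: 0.0815395; B: 0.0549516.
Posterior ∝ prior × likelihood. Numerator for A: 0.7·0.0815395 = 0.0570777.
Normalizing constant: 0.7·0.0815395 + 0.3·0.0549516 = 0.0735632.
P(A | observation) = 0.0570777 / 0.0735632 = 0.7759.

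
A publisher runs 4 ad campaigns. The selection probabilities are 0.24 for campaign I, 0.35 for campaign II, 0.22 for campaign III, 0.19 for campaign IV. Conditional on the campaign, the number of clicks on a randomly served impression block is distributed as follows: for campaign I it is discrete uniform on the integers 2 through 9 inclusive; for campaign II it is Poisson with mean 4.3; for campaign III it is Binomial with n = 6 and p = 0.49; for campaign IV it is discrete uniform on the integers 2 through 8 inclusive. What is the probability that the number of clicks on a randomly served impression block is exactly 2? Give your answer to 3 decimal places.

Conditional on each campaign, P(X = 2): I: 0.125; II: 0.125441; III: 0.243649; IV: 0.142857.
By total probability, P(X = 2) = 0.24·0.125 + 0.35·0.125441 + 0.22·0.243649 + 0.19·0.142857 = 0.15465.

0.155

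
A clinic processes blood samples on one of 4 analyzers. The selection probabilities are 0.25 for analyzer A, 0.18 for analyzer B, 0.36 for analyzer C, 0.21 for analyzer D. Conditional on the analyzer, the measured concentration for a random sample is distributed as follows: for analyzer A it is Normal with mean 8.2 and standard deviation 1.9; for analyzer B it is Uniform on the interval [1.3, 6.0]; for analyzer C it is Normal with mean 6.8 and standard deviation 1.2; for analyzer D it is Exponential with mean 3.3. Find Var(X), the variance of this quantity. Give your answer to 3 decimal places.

7.981

Per component, A: μ=8.2, E[X²]=70.85; B: μ=3.65, E[X²]=15.1633; C: μ=6.8, E[X²]=47.68; D: μ=3.3, E[X²]=21.78.
E[X] = 0.25·8.2 + 0.18·3.65 + 0.36·6.8 + 0.21·3.3 = 5.848.
E[X²] = 0.25·70.85 + 0.18·15.1633 + 0.36·47.68 + 0.21·21.78 = 42.1805.
Var(X) = E[X²] − (E[X])² = 42.1805 − 34.1991 = 7.9814.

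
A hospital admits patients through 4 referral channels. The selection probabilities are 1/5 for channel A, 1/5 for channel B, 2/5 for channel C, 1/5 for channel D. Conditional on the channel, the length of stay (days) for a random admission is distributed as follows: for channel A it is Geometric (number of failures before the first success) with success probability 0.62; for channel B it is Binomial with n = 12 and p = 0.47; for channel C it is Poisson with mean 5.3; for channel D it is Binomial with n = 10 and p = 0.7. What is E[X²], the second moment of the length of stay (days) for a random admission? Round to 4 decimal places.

30.8086

For each component E[X²] = Var + (mean)², giving A: 1.3642; B: 34.7988; C: 33.39; D: 51.1.
Overall E[X²] = 0.2·1.3642 + 0.2·34.7988 + 0.4·33.39 + 0.2·51.1 = 30.8086.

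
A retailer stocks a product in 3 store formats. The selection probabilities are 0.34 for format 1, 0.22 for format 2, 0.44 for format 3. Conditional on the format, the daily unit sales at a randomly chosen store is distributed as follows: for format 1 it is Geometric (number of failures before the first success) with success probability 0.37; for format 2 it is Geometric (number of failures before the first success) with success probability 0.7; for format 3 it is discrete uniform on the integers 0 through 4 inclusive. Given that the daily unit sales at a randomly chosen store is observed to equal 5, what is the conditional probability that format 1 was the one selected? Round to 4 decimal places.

0.9709

Likelihoods P(X=5 | ·): 1: 0.0367202; 2: 0.001701; 3: 0.
Posterior ∝ prior × likelihood. Numerator for 1: 0.34·0.0367202 = 0.0124849.
Normalizing constant: 0.34·0.0367202 + 0.22·0.001701 + 0.44·0 = 0.0128591.
P(1 | observation) = 0.0124849 / 0.0128591 = 0.970898.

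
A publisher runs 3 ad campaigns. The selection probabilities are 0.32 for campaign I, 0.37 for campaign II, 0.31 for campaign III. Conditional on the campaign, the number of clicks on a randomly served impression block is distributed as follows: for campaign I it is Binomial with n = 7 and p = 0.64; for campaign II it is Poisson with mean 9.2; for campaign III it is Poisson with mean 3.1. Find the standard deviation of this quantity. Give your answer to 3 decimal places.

3.461

Per component, I: μ=4.48, E[X²]=21.6832; II: μ=9.2, E[X²]=93.84; III: μ=3.1, E[X²]=12.71.
E[X] = 0.32·4.48 + 0.37·9.2 + 0.31·3.1 = 5.7986.
E[X²] = 0.32·21.6832 + 0.37·93.84 + 0.31·12.71 = 45.5995.
Var(X) = E[X²] − (E[X])² = 45.5995 − 33.6238 = 11.9758.
SD(X) = √11.9758 = 3.4606.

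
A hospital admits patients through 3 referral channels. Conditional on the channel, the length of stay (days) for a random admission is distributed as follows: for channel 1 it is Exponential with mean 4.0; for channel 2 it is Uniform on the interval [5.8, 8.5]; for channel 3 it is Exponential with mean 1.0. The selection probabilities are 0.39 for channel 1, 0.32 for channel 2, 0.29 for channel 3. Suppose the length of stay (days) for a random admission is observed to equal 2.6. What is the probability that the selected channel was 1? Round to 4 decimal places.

Likelihoods f(2.6 | ·): 1: 0.130511; 2: 0; 3: 0.0742736.
Posterior ∝ prior × likelihood. Numerator for 1: 0.39·0.130511 = 0.0508995.
Normalizing constant: 0.39·0.130511 + 0.32·0 + 0.29·0.0742736 = 0.0724388.
P(1 | observation) = 0.0508995 / 0.0724388 = 0.702655.

0.7027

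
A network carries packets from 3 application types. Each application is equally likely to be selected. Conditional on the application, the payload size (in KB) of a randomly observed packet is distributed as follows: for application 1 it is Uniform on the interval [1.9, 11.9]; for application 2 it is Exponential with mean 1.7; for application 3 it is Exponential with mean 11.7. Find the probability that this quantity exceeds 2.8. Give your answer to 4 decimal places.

0.6299

Conditional on each application, P(X > 2.8): 1: 0.91; 2: 0.192616; 3: 0.787166.
By total probability, P(X > 2.8) = 0.333333·0.91 + 0.333333·0.192616 + 0.333333·0.787166 = 0.629927.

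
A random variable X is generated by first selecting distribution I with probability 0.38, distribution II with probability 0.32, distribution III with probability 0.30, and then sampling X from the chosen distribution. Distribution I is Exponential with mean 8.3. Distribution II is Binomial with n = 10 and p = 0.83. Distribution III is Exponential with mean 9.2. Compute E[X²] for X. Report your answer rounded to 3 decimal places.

For each component E[X²] = Var + (mean)², giving I: 137.78; II: 70.301; III: 169.28.
Overall E[X²] = 0.38·137.78 + 0.32·70.301 + 0.3·169.28 = 125.637.

125.637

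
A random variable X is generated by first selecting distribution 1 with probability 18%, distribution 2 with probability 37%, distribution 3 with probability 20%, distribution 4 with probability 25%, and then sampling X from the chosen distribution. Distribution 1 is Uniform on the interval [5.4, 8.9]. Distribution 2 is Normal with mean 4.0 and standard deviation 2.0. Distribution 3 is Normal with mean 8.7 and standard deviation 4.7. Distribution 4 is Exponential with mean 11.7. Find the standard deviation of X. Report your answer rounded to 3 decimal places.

Per component, 1: μ=7.15, E[X²]=52.1433; 2: μ=4, E[X²]=20; 3: μ=8.7, E[X²]=97.78; 4: μ=11.7, E[X²]=273.78.
E[X] = 0.18·7.15 + 0.37·4 + 0.2·8.7 + 0.25·11.7 = 7.432.
E[X²] = 0.18·52.1433 + 0.37·20 + 0.2·97.78 + 0.25·273.78 = 104.787.
Var(X) = E[X²] − (E[X])² = 104.787 − 55.2346 = 49.5522.
SD(X) = √49.5522 = 7.03933.

7.039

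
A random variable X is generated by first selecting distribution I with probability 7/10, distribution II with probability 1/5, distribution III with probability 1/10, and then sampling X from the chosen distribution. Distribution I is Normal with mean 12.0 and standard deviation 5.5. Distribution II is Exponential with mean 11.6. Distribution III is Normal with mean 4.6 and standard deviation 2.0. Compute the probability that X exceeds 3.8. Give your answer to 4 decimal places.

Conditional on each component, P(X > 3.8): I: 0.932007; II: 0.720661; III: 0.655422.
By total probability, P(X > 3.8) = 0.7·0.932007 + 0.2·0.720661 + 0.1·0.655422 = 0.86208.

0.8621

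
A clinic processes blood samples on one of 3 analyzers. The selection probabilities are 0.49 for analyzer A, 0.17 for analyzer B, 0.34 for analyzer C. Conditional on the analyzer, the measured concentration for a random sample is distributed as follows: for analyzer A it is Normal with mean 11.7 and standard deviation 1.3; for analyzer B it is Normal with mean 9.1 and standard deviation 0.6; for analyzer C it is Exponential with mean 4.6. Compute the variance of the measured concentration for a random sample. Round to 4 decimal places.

Per component, A: μ=11.7, E[X²]=138.58; B: μ=9.1, E[X²]=83.17; C: μ=4.6, E[X²]=42.32.
E[X] = 0.49·11.7 + 0.17·9.1 + 0.34·4.6 = 8.844.
E[X²] = 0.49·138.58 + 0.17·83.17 + 0.34·42.32 = 96.4319.
Var(X) = E[X²] − (E[X])² = 96.4319 − 78.2163 = 18.2156.

18.2156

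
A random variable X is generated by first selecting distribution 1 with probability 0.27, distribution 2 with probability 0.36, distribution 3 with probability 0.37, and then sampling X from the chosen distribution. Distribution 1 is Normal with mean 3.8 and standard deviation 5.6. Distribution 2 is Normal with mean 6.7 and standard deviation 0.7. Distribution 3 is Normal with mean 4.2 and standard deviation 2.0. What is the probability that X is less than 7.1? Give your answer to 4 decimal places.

0.7956

Conditional on each component, P(X < 7.1): 1: 0.722165; 2: 0.716145; 3: 0.926471.
By total probability, P(X < 7.1) = 0.27·0.722165 + 0.36·0.716145 + 0.37·0.926471 = 0.795591.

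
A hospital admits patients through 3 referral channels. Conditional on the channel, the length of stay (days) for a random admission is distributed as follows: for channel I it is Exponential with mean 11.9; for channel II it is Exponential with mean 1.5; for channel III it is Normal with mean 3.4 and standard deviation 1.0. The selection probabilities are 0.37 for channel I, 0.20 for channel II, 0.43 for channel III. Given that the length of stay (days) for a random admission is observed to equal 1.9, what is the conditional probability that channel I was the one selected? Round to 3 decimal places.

Likelihoods f(1.9 | ·): I: 0.0716328; II: 0.187846; III: 0.129518.
Posterior ∝ prior × likelihood. Numerator for I: 0.37·0.0716328 = 0.0265041.
Normalizing constant: 0.37·0.0716328 + 0.2·0.187846 + 0.43·0.129518 = 0.119766.
P(I | observation) = 0.0265041 / 0.119766 = 0.221299.

0.221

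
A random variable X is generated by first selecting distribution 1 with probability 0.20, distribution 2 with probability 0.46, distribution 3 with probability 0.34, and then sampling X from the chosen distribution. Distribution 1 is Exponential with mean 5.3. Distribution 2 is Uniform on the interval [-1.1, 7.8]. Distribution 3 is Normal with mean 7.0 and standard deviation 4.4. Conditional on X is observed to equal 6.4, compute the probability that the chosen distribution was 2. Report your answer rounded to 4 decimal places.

0.5527

Likelihoods f(6.4 | ·): 1: 0.0564018; 2: 0.11236; 3: 0.0898296.
Posterior ∝ prior × likelihood. Numerator for 2: 0.46·0.11236 = 0.0516854.
Normalizing constant: 0.2·0.0564018 + 0.46·0.11236 + 0.34·0.0898296 = 0.0935078.
P(2 | observation) = 0.0516854 / 0.0935078 = 0.552739.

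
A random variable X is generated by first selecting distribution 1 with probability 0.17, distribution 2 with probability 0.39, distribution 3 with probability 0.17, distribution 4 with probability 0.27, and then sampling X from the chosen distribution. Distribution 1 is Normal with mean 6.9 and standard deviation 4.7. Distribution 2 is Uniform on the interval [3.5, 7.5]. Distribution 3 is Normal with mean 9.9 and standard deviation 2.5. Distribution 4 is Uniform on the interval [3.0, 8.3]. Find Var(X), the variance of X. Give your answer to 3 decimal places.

Per component, 1: μ=6.9, E[X²]=69.7; 2: μ=5.5, E[X²]=31.5833; 3: μ=9.9, E[X²]=104.26; 4: μ=5.65, E[X²]=34.2633.
E[X] = 0.17·6.9 + 0.39·5.5 + 0.17·9.9 + 0.27·5.65 = 6.5265.
E[X²] = 0.17·69.7 + 0.39·31.5833 + 0.17·104.26 + 0.27·34.2633 = 51.1418.
Var(X) = E[X²] − (E[X])² = 51.1418 − 42.5952 = 8.5466.

8.547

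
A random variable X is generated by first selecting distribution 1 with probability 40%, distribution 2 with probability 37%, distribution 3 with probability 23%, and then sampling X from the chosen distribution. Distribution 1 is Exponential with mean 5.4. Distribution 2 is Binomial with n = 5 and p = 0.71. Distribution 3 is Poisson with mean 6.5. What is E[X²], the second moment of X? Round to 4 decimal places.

39.5843

For each component E[X²] = Var + (mean)², giving 1: 58.32; 2: 13.632; 3: 48.75.
Overall E[X²] = 0.4·58.32 + 0.37·13.632 + 0.23·48.75 = 39.5843.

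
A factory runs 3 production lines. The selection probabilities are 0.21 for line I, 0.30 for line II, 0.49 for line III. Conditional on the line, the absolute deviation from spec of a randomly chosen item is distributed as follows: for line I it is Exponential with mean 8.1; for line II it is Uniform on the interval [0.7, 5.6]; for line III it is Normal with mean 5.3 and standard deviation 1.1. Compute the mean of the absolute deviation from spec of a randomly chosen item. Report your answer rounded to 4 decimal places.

5.2430

Component means — I: 8.1; II: 3.15; III: 5.3.
E[X] = 0.21·8.1 + 0.3·3.15 + 0.49·5.3 = 5.243.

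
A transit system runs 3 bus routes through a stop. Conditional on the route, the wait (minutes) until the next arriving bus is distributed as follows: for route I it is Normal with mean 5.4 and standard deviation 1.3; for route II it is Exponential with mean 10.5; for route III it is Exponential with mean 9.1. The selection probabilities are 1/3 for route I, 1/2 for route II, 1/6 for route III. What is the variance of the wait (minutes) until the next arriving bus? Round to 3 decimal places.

74.749

Per component, I: μ=5.4, E[X²]=30.85; II: μ=10.5, E[X²]=220.5; III: μ=9.1, E[X²]=165.62.
E[X] = 0.333333·5.4 + 0.5·10.5 + 0.166667·9.1 = 8.56667.
E[X²] = 0.333333·30.85 + 0.5·220.5 + 0.166667·165.62 = 148.137.
Var(X) = E[X²] − (E[X])² = 148.137 − 73.3878 = 74.7489.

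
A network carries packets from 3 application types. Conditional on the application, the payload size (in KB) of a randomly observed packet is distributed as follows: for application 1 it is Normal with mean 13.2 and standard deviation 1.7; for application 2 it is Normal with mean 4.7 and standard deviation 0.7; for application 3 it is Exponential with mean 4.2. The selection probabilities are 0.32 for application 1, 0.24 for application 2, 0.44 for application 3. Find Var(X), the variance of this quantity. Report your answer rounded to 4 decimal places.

25.7840

Per component, 1: μ=13.2, E[X²]=177.13; 2: μ=4.7, E[X²]=22.58; 3: μ=4.2, E[X²]=35.28.
E[X] = 0.32·13.2 + 0.24·4.7 + 0.44·4.2 = 7.2.
E[X²] = 0.32·177.13 + 0.24·22.58 + 0.44·35.28 = 77.624.
Var(X) = E[X²] − (E[X])² = 77.624 − 51.84 = 25.784.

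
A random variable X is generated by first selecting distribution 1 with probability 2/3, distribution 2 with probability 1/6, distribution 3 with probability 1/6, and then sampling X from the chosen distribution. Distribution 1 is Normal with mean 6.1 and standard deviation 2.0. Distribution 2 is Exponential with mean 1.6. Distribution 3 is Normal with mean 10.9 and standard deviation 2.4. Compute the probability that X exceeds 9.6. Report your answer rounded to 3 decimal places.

Conditional on each component, P(X > 9.6): 1: 0.0400592; 2: 0.00247875; 3: 0.705976.
By total probability, P(X > 9.6) = 0.666667·0.0400592 + 0.166667·0.00247875 + 0.166667·0.705976 = 0.144782.

0.145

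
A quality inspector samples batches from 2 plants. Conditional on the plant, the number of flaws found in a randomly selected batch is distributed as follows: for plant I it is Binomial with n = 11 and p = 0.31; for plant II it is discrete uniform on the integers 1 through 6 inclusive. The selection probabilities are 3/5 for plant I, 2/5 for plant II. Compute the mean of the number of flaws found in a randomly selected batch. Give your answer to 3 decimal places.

Component means — I: 3.41; II: 3.5.
E[X] = 0.6·3.41 + 0.4·3.5 = 3.446.

3.446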